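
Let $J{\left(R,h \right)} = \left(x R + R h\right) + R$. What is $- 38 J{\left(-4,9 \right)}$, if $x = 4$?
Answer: $2128$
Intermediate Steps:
$J{\left(R,h \right)} = 5 R + R h$ ($J{\left(R,h \right)} = \left(4 R + R h\right) + R = 5 R + R h$)
$- 38 J{\left(-4,9 \right)} = - 38 \left(- 4 \left(5 + 9\right)\right) = - 38 \left(\left(-4\right) 14\right) = \left(-38\right) \left(-56\right) = 2128$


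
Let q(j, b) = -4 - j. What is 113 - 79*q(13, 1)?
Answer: 1456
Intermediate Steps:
113 - 79*q(13, 1) = 113 - 79*(-4 - 1*13) = 113 - 79*(-4 - 13) = 113 - 79*(-17) = 113 + 1343 = 1456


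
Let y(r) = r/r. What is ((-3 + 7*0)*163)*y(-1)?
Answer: -489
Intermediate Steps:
y(r) = 1
((-3 + 7*0)*163)*y(-1) = ((-3 + 7*0)*163)*1 = ((-3 + 0)*163)*1 = -3*163*1 = -489*1 = -489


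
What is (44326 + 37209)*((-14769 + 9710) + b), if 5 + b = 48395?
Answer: 3532993085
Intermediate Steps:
b = 48390 (b = -5 + 48395 = 48390)
(44326 + 37209)*((-14769 + 9710) + b) = (44326 + 37209)*((-14769 + 9710) + 48390) = 81535*(-5059 + 48390) = 81535*43331 = 3532993085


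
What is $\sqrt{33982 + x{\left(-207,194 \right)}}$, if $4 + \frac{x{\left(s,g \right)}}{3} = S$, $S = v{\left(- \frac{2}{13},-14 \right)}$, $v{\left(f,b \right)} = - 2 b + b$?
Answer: $2 \sqrt{8503} \approx 184.42$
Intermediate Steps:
$v{\left(f,b \right)} = - b$
$S = 14$ ($S = \left(-1\right) \left(-14\right) = 14$)
$x{\left(s,g \right)} = 30$ ($x{\left(s,g \right)} = -12 + 3 \cdot 14 = -12 + 42 = 30$)
$\sqrt{33982 + x{\left(-207,194 \right)}} = \sqrt{33982 + 30} = \sqrt{34012} = 2 \sqrt{8503}$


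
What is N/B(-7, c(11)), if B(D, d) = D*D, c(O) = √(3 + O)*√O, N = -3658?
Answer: -3658/49 ≈ -74.653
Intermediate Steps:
c(O) = √O*√(3 + O)
B(D, d) = D²
N/B(-7, c(11)) = -3658/((-7)²) = -3658/49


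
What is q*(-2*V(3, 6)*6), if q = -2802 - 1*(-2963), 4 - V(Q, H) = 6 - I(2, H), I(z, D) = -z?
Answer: 7728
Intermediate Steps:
V(Q, H) = -4 (V(Q, H) = 4 - (6 - (-1)*2) = 4 - (6 - 1*(-2)) = 4 - (6 + 2) = 4 - 1*8 = 4 - 8 = -4)
q = 161 (q = -2802 + 2963 = 161)
q*(-2*V(3, 6)*6) = 161*(-2*(-4)*6) = 161*(8*6) = 161*48 = 7728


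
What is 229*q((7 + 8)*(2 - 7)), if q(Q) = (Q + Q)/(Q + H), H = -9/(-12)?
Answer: 45800/99 ≈ 462.63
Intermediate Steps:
H = ¾ (H = -9*(-1/12) = ¾ ≈ 0.75000)
q(Q) = 2*Q/(¾ + Q) (q(Q) = (Q + Q)/(Q + ¾) = (2*Q)/(¾ + Q) = 2*Q/(¾ + Q))
229*q((7 + 8)*(2 - 7)) = 229*(8*((7 + 8)*(2 - 7))/(3 + 4*((7 + 8)*(2 - 7)))) = 229*(8*(15*(-5))/(3 + 4*(15*(-5)))) = 229*(8*(-75)/(3 + 4*(-75))) = 229*(8*(-75)/(3 - 300)) = 229*(8*(-75)/(-297)) = 229*(8*(-75)*(-1/297)) = 229*(200/99) = 45800/99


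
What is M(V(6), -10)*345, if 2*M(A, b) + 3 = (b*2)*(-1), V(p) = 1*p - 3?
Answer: 5865/2 ≈ 2932.5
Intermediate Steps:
V(p) = -3 + p (V(p) = p - 3 = -3 + p)
M(A, b) = -3/2 - b (M(A, b) = -3/2 + ((b*2)*(-1))/2 = -3/2 + ((2*b)*(-1))/2 = -3/2 + (-2*b)/2 = -3/2 - b)
M(V(6), -10)*345 = (-3/2 - 1*(-10))*345 = (-3/2 + 10)*345 = (17/2)*345 = 5865/2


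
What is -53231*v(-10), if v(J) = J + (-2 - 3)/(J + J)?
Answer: 2076009/4 ≈ 5.1900e+5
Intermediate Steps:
v(J) = J - 5/(2*J) (v(J) = J - 5*1/(2*J) = J - 5/(2*J))
-53231*v(-10) = -53231*(-10 - 5/2/(-10)) = -53231*(-10 - 5/2*(-⅒)) = -53231*(-10 + ¼) = -53231*(-39/4) = 2076009/4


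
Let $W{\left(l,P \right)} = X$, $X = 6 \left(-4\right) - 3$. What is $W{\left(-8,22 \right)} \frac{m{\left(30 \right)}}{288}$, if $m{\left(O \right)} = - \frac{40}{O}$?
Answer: $\frac{1}{8} \approx 0.125$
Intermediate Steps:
$X = -27$ ($X = -24 - 3 = -27$)
$W{\left(l,P \right)} = -27$
$W{\left(-8,22 \right)} \frac{m{\left(30 \right)}}{288} = - 27 \frac{\left(-40\right) \frac{1}{30}}{288} = - 27 \left(-40\right) \frac{1}{30} \cdot \frac{1}{288} = - 27 \left(\left(- \frac{4}{3}\right) \frac{1}{288}\right) = \left(-27\right) \left(- \frac{1}{216}\right) = \frac{1}{8}$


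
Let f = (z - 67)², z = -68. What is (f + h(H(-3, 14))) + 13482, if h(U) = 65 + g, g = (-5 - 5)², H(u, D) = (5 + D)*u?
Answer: 31872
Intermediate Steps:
H(u, D) = u*(5 + D)
g = 100 (g = (-10)² = 100)
f = 18225 (f = (-68 - 67)² = (-135)² = 18225)
h(U) = 165 (h(U) = 65 + 100 = 165)
(f + h(H(-3, 14))) + 13482 = (18225 + 165) + 13482 = 18390 + 13482 = 31872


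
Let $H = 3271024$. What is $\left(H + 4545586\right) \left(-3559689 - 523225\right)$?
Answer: $-31914546401540$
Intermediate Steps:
$\left(H + 4545586\right) \left(-3559689 - 523225\right) = \left(3271024 + 4545586\right) \left(-3559689 - 523225\right) = 7816610 \left(-4082914\right) = -31914546401540$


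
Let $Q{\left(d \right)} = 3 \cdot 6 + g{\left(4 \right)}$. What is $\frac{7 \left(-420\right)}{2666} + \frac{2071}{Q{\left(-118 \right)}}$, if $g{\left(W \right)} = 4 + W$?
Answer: $\frac{2722423}{34658} \approx 78.551$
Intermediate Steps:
$Q{\left(d \right)} = 26$ ($Q{\left(d \right)} = 3 \cdot 6 + \left(4 + 4\right) = 18 + 8 = 26$)
$\frac{7 \left(-420\right)}{2666} + \frac{2071}{Q{\left(-118 \right)}} = \frac{7 \left(-420\right)}{2666} + \frac{2071}{26} = \left(-2940\right) \frac{1}{2666} + 2071 \cdot \frac{1}{26} = - \frac{1470}{1333} + \frac{2071}{26} = \frac{2722423}{34658}$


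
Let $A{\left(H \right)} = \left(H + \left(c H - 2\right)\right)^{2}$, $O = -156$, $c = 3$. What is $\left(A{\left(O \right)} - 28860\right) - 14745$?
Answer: $348271$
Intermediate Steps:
$A{\left(H \right)} = \left(-2 + 4 H\right)^{2}$ ($A{\left(H \right)} = \left(H + \left(3 H - 2\right)\right)^{2} = \left(H + \left(-2 + 3 H\right)\right)^{2} = \left(-2 + 4 H\right)^{2}$)
$\left(A{\left(O \right)} - 28860\right) - 14745 = \left(4 \left(-1 + 2 \left(-156\right)\right)^{2} - 28860\right) - 14745 = \left(4 \left(-1 - 312\right)^{2} - 28860\right) - 14745 = \left(4 \left(-313\right)^{2} - 28860\right) - 14745 = \left(4 \cdot 97969 - 28860\right) - 14745 = \left(391876 - 28860\right) - 14745 = 363016 - 14745 = 348271$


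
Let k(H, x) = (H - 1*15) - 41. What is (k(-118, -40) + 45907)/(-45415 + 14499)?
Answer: -45733/30916 ≈ -1.4793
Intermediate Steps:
k(H, x) = -56 + H (k(H, x) = (H - 15) - 41 = (-15 + H) - 41 = -56 + H)
(k(-118, -40) + 45907)/(-45415 + 14499) = ((-56 - 118) + 45907)/(-45415 + 14499) = (-174 + 45907)/(-30916) = 45733*(-1/30916) = -45733/30916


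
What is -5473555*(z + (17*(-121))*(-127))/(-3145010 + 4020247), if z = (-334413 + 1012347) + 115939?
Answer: -5775213563160/875237 ≈ -6.5985e+6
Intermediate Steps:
z = 793873 (z = 677934 + 115939 = 793873)
-5473555*(z + (17*(-121))*(-127))/(-3145010 + 4020247) = -5473555*(793873 + (17*(-121))*(-127))/(-3145010 + 4020247) = -5473555/(875237/(793873 - 2057*(-127))) = -5473555/(875237/(793873 + 261239)) = -5473555/(875237/1055112) = -5473555/(875237*(1/1055112)) = -5473555/875237/1055112 = -5473555*1055112/875237 = -5775213563160/875237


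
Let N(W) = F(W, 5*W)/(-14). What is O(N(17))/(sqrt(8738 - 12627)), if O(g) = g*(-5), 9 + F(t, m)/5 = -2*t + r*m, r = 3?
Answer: -2650*I*sqrt(3889)/27223 ≈ -6.0706*I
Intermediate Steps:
F(t, m) = -45 - 10*t + 15*m (F(t, m) = -45 + 5*(-2*t + 3*m) = -45 + (-10*t + 15*m) = -45 - 10*t + 15*m)
N(W) = 45/14 - 65*W/14 (N(W) = (-45 - 10*W + 15*(5*W))/(-14) = (-45 - 10*W + 75*W)*(-1/14) = (-45 + 65*W)*(-1/14) = 45/14 - 65*W/14)
O(g) = -5*g
O(N(17))/(sqrt(8738 - 12627)) = (-5*(45/14 - 65/14*17))/(sqrt(8738 - 12627)) = (-5*(45/14 - 1105/14))/(sqrt(-3889)) = (-5*(-530/7))/((I*sqrt(3889))) = 2650*(-I*sqrt(3889)/3889)/7 = -2650*I*sqrt(3889)/27223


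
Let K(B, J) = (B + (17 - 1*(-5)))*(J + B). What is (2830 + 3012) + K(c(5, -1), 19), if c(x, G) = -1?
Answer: 6220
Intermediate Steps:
K(B, J) = (22 + B)*(B + J) (K(B, J) = (B + (17 + 5))*(B + J) = (B + 22)*(B + J) = (22 + B)*(B + J))
(2830 + 3012) + K(c(5, -1), 19) = (2830 + 3012) + ((-1)**2 + 22*(-1) + 22*19 - 1*19) = 5842 + (1 - 22 + 418 - 19) = 5842 + 378 = 6220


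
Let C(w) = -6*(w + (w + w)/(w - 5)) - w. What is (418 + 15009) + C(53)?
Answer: 60171/4 ≈ 15043.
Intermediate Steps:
C(w) = -7*w - 12*w/(-5 + w) (C(w) = -6*(w + (2*w)/(-5 + w)) - w = -6*(w + 2*w/(-5 + w)) - w = (-6*w - 12*w/(-5 + w)) - w = -7*w - 12*w/(-5 + w))
(418 + 15009) + C(53) = (418 + 15009) + 53*(23 - 7*53)/(-5 + 53) = 15427 + 53*(23 - 371)/48 = 15427 + 53*(1/48)*(-348) = 15427 - 1537/4 = 60171/4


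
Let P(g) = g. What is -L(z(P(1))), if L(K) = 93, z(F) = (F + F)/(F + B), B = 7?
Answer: -93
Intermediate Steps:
z(F) = 2*F/(7 + F) (z(F) = (F + F)/(F + 7) = (2*F)/(7 + F) = 2*F/(7 + F))
-L(z(P(1))) = -1*93 = -93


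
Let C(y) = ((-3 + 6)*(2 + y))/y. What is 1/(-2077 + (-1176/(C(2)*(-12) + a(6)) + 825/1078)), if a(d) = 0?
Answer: -294/605611 ≈ -0.00048546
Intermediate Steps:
C(y) = (6 + 3*y)/y (C(y) = (3*(2 + y))/y = (6 + 3*y)/y)
1/(-2077 + (-1176/(C(2)*(-12) + a(6)) + 825/1078)) = 1/(-2077 + (-1176/((3 + 6/2)*(-12) + 0) + 825/1078)) = 1/(-2077 + (-1176/((3 + 6*(1/2))*(-12) + 0) + 825*(1/1078))) = 1/(-2077 + (-1176/((3 + 3)*(-12) + 0) + 75/98)) = 1/(-2077 + (-1176/(6*(-12) + 0) + 75/98)) = 1/(-2077 + (-1176/(-72 + 0) + 75/98)) = 1/(-2077 + (-1176/(-72) + 75/98)) = 1/(-2077 + (-1176*(-1/72) + 75/98)) = 1/(-2077 + (49/3 + 75/98)) = 1/(-2077 + 5027/294) = 1/(-605611/294) = -294/605611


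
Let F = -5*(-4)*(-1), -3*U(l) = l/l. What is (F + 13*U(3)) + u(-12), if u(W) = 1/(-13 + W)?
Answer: -1828/75 ≈ -24.373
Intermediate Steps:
U(l) = -1/3 (U(l) = -l/(3*l) = -1/3*1 = -1/3)
F = -20 (F = 20*(-1) = -20)
(F + 13*U(3)) + u(-12) = (-20 + 13*(-1/3)) + 1/(-13 - 12) = (-20 - 13/3) + 1/(-25) = -73/3 - 1/25 = -1828/75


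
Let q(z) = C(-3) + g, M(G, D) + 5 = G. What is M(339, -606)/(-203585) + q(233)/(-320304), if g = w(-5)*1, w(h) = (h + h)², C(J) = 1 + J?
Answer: -63466433/32604544920 ≈ -0.0019466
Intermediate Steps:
M(G, D) = -5 + G
w(h) = 4*h² (w(h) = (2*h)² = 4*h²)
g = 100 (g = (4*(-5)²)*1 = (4*25)*1 = 100*1 = 100)
q(z) = 98 (q(z) = (1 - 3) + 100 = -2 + 100 = 98)
M(339, -606)/(-203585) + q(233)/(-320304) = (-5 + 339)/(-203585) + 98/(-320304) = 334*(-1/203585) + 98*(-1/320304) = -334/203585 - 49/160152 = -63466433/32604544920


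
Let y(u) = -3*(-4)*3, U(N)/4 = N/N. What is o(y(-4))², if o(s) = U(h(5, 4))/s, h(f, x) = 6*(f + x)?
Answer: 1/81 ≈ 0.012346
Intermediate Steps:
h(f, x) = 6*f + 6*x
U(N) = 4 (U(N) = 4*(N/N) = 4*1 = 4)
y(u) = 36 (y(u) = 12*3 = 36)
o(s) = 4/s
o(y(-4))² = (4/36)² = (4*(1/36))² = (⅑)² = 1/81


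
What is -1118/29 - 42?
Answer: -2336/29 ≈ -80.552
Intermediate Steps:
-1118/29 - 42 = -2336/29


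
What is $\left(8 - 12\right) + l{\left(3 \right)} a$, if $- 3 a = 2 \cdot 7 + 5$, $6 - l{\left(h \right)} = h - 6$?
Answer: $-61$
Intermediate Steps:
$l{\left(h \right)} = 12 - h$ ($l{\left(h \right)} = 6 - \left(h - 6\right) = 6 - \left(-6 + h\right) = 12 - h$)
$a = - \frac{19}{3}$ ($a = - \frac{2 \cdot 7 + 5}{3} = - \frac{14 + 5}{3} = \left(- \frac{1}{3}\right) 19 = - \frac{19}{3} \approx -6.3333$)
$\left(8 - 12\right) + l{\left(3 \right)} a = \left(8 - 12\right) + \left(12 - 3\right) \left(- \frac{19}{3}\right) = -4 + 9 \left(- \frac{19}{3}\right) = -4 - 57 = -61$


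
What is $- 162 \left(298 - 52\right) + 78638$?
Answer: $38786$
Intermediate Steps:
$- 162 \left(298 - 52\right) + 78638 = \left(-162\right) 246 + 78638 = -39852 + 78638 = 38786$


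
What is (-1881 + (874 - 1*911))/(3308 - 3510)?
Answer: 959/101 ≈ 9.4951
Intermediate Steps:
(-1881 + (874 - 1*911))/(3308 - 3510) = (-1881 + (874 - 911))/(-202) = (-1881 - 37)*(-1/202) = -1918*(-1/202) = 959/101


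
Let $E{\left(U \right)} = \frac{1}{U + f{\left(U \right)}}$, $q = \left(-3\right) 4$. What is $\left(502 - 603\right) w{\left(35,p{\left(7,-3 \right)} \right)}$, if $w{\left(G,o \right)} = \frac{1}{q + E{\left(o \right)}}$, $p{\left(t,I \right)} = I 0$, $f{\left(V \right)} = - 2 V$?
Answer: $0$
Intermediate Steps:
$q = -12$
$p{\left(t,I \right)} = 0$
$E{\left(U \right)} = - \frac{1}{U}$ ($E{\left(U \right)} = \frac{1}{U - 2 U} = \frac{1}{\left(-1\right) U} = - \frac{1}{U}$)
$w{\left(G,o \right)} = \frac{1}{-12 - \frac{1}{o}}$
$\left(502 - 603\right) w{\left(35,p{\left(7,-3 \right)} \right)} = \left(502 - 603\right) \left(\left(-1\right) 0 \frac{1}{1 + 12 \cdot 0}\right) = - 101 \left(\left(-1\right) 0 \frac{1}{1 + 0}\right) = - 101 \left(\left(-1\right) 0 \cdot 1^{-1}\right) = - 101 \left(\left(-1\right) 0 \cdot 1\right) = \left(-101\right) 0 = 0$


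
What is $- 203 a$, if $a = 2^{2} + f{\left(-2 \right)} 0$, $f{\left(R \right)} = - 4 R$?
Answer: $-812$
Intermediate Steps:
$a = 4$ ($a = 2^{2} + \left(-4\right) \left(-2\right) 0 = 4 + 8 \cdot 0 = 4 + 0 = 4$)
$- 203 a = \left(-203\right) 4 = -812$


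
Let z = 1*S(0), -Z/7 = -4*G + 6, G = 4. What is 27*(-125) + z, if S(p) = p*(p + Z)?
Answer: -3375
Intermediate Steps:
Z = 70 (Z = -7*(-4*4 + 6) = -7*(-16 + 6) = -7*(-10) = 70)
S(p) = p*(70 + p) (S(p) = p*(p + 70) = p*(70 + p))
z = 0 (z = 1*(0*(70 + 0)) = 1*(0*70) = 1*0 = 0)
27*(-125) + z = 27*(-125) + 0 = -3375 + 0 = -3375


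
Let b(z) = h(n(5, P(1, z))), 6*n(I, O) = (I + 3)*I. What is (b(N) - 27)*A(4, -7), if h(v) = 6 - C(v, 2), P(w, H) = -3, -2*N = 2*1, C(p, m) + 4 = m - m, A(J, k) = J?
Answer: -68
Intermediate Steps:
C(p, m) = -4 (C(p, m) = -4 + (m - m) = -4 + 0 = -4)
N = -1 ≈ -1.0000
n(I, O) = I*(3 + I)/6 (n(I, O) = ((I + 3)*I)/6 = ((3 + I)*I)/6 = (I*(3 + I))/6 = I*(3 + I)/6)
h(v) = 10 (h(v) = 6 - 1*(-4) = 6 + 4 = 10)
b(z) = 10
(b(N) - 27)*A(4, -7) = (10 - 27)*4 = -17*4 = -68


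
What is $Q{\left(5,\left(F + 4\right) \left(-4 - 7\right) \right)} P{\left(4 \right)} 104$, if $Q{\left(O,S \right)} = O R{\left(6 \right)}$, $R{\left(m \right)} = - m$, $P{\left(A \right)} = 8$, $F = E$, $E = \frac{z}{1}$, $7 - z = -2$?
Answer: $-24960$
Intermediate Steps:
$z = 9$ ($z = 7 - -2 = 7 + 2 = 9$)
$E = 9$ ($E = \frac{9}{1} = 9 \cdot 1 = 9$)
$F = 9$
$Q{\left(O,S \right)} = - 6 O$ ($Q{\left(O,S \right)} = O \left(\left(-1\right) 6\right) = O \left(-6\right) = - 6 O$)
$Q{\left(5,\left(F + 4\right) \left(-4 - 7\right) \right)} P{\left(4 \right)} 104 = \left(-6\right) 5 \cdot 8 \cdot 104 = \left(-30\right) 8 \cdot 104 = \left(-240\right) 104 = -24960$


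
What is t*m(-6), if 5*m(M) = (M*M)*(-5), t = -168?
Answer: 6048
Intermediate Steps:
m(M) = -M² (m(M) = ((M*M)*(-5))/5 = (M²*(-5))/5 = (-5*M²)/5 = -M²)
t*m(-6) = -(-168)*(-6)² = -(-168)*36 = -168*(-36) = 6048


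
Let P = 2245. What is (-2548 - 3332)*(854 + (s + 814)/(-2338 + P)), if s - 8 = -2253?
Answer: -158471880/31 ≈ -5.1120e+6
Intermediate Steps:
s = -2245 (s = 8 - 2253 = -2245)
(-2548 - 3332)*(854 + (s + 814)/(-2338 + P)) = (-2548 - 3332)*(854 + (-2245 + 814)/(-2338 + 2245)) = -5880*(854 - 1431/(-93)) = -5880*(854 - 1431*(-1/93)) = -5880*(854 + 477/31) = -5880*26951/31 = -158471880/31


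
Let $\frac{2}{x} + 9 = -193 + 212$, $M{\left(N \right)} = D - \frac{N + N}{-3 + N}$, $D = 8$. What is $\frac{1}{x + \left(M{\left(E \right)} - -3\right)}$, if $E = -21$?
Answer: $\frac{20}{189} \approx 0.10582$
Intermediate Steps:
$M{\left(N \right)} = 8 - \frac{2 N}{-3 + N}$ ($M{\left(N \right)} = 8 - \frac{N + N}{-3 + N} = 8 - \frac{2 N}{-3 + N}$)
$x = \frac{1}{5}$ ($x = \frac{2}{-9 + \left(-193 + 212\right)} = \frac{2}{-9 + 19} = \frac{2}{10} = 2 \cdot \frac{1}{10} = \frac{1}{5} \approx 0.2$)
$\frac{1}{x + \left(M{\left(E \right)} - -3\right)} = \frac{1}{\frac{1}{5} - \left(-3 - \frac{6 \left(-4 - 21\right)}{-3 - 21}\right)} = \frac{1}{\frac{1}{5} + \left(6 \frac{1}{-24} \left(-25\right) + 3\right)} = \frac{1}{\frac{1}{5} + \left(6 \left(- \frac{1}{24}\right) \left(-25\right) + 3\right)} = \frac{1}{\frac{1}{5} + \left(\frac{25}{4} + 3\right)} = \frac{1}{\frac{1}{5} + \frac{37}{4}} = \frac{1}{\frac{189}{20}} = \frac{20}{189}$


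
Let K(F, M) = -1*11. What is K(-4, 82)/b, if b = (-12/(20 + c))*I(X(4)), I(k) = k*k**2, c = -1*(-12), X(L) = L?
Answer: 11/24 ≈ 0.45833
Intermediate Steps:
c = 12
K(F, M) = -11
I(k) = k**3
b = -24 (b = (-12/(20 + 12))*4**3 = (-12/32)*64 = ((1/32)*(-12))*64 = -3/8*64 = -24)
K(-4, 82)/b = -11/(-24) = -11*(-1/24) = 11/24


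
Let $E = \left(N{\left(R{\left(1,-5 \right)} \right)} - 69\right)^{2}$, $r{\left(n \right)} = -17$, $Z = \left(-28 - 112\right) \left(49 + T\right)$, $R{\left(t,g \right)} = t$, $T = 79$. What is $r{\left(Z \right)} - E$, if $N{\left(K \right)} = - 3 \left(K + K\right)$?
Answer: $-5642$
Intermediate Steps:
$Z = -17920$ ($Z = \left(-28 - 112\right) \left(49 + 79\right) = \left(-140\right) 128 = -17920$)
$N{\left(K \right)} = - 6 K$ ($N{\left(K \right)} = - 3 \cdot 2 K = - 6 K$)
$E = 5625$ ($E = \left(\left(-6\right) 1 - 69\right)^{2} = \left(-6 - 69\right)^{2} = \left(-75\right)^{2} = 5625$)
$r{\left(Z \right)} - E = -17 - 5625 = -5642$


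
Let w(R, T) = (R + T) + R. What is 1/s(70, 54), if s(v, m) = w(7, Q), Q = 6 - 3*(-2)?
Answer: 1/26 ≈ 0.038462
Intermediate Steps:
Q = 12 (Q = 6 + 6 = 12)
w(R, T) = T + 2*R
s(v, m) = 26 (s(v, m) = 12 + 2*7 = 12 + 14 = 26)
1/s(70, 54) = 1/26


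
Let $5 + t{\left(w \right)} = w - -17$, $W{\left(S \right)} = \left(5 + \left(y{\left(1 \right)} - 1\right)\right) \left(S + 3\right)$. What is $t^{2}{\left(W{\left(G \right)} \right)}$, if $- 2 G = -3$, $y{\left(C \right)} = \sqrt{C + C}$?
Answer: $\frac{1881}{2} + 270 \sqrt{2} \approx 1322.3$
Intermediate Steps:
$y{\left(C \right)} = \sqrt{2} \sqrt{C}$ ($y{\left(C \right)} = \sqrt{2 C} = \sqrt{2} \sqrt{C}$)
$G = \frac{3}{2}$ ($G = \left(- \frac{1}{2}\right) \left(-3\right) = \frac{3}{2} \approx 1.5$)
$W{\left(S \right)} = \left(3 + S\right) \left(4 + \sqrt{2}\right)$ ($W{\left(S \right)} = \left(5 - \left(1 - \sqrt{2} \sqrt{1}\right)\right) \left(S + 3\right) = \left(5 - \left(1 - \sqrt{2} \cdot 1\right)\right) \left(3 + S\right) = \left(5 - \left(1 - \sqrt{2}\right)\right) \left(3 + S\right) = \left(4 + \sqrt{2}\right) \left(3 + S\right) = \left(3 + S\right) \left(4 + \sqrt{2}\right)$)
$t{\left(w \right)} = 12 + w$ ($t{\left(w \right)} = -5 + \left(w - -17\right) = -5 + \left(w + 17\right) = -5 + \left(17 + w\right) = 12 + w$)
$t^{2}{\left(W{\left(G \right)} \right)} = \left(12 + \left(12 + 3 \sqrt{2} + 4 \cdot \frac{3}{2} + \frac{3 \sqrt{2}}{2}\right)\right)^{2} = \left(12 + \left(12 + 3 \sqrt{2} + 6 + \frac{3 \sqrt{2}}{2}\right)\right)^{2} = \left(12 + \left(18 + \frac{9 \sqrt{2}}{2}\right)\right)^{2} = \left(30 + \frac{9 \sqrt{2}}{2}\right)^{2}$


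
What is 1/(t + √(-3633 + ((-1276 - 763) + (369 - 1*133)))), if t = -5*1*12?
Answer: -5/753 - I*√151/1506 ≈ -0.0066401 - 0.0081595*I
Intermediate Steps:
t = -60 (t = -5*12 = -60)
1/(t + √(-3633 + ((-1276 - 763) + (369 - 1*133)))) = 1/(-60 + √(-3633 + ((-1276 - 763) + (369 - 1*133)))) = 1/(-60 + √(-3633 + (-2039 + (369 - 133)))) = 1/(-60 + √(-3633 + (-2039 + 236))) = 1/(-60 + √(-3633 - 1803)) = 1/(-60 + √(-5436)) = 1/(-60 + 6*I*√151)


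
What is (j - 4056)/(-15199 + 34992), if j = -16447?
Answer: -20503/19793 ≈ -1.0359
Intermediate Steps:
(j - 4056)/(-15199 + 34992) = (-16447 - 4056)/(-15199 + 34992) = -20503/19793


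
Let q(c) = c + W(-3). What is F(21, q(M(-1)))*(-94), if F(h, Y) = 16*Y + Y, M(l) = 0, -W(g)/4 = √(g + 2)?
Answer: 6392*I ≈ 6392.0*I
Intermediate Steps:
W(g) = -4*√(2 + g) (W(g) = -4*√(g + 2) = -4*√(2 + g))
q(c) = c - 4*I (q(c) = c - 4*√(2 - 3) = c - 4*I)
F(h, Y) = 17*Y
F(21, q(M(-1)))*(-94) = (17*(0 - 4*I))*(-94) = (17*(-4*I))*(-94) = -68*I*(-94) = 6392*I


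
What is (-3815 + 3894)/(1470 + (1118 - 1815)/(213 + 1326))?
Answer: 121581/2261633 ≈ 0.053758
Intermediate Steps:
(-3815 + 3894)/(1470 + (1118 - 1815)/(213 + 1326)) = 79/(1470 - 697/1539) = 79/(2261633/1539) = 79*(1539/2261633) = 121581/2261633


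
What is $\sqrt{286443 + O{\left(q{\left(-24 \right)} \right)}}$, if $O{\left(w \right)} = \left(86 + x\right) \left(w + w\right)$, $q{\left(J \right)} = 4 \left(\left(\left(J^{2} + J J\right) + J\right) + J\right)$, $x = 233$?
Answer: $\sqrt{3103851} \approx 1761.8$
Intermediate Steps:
$q{\left(J \right)} = 8 J + 8 J^{2}$ ($q{\left(J \right)} = 4 \left(\left(\left(J^{2} + J^{2}\right) + J\right) + J\right) = 4 \left(\left(2 J^{2} + J\right) + J\right) = 4 \left(\left(J + 2 J^{2}\right) + J\right) = 4 \left(2 J + 2 J^{2}\right) = 8 J + 8 J^{2}$)
$O{\left(w \right)} = 638 w$ ($O{\left(w \right)} = \left(86 + 233\right) \left(w + w\right) = 319 \cdot 2 w = 638 w$)
$\sqrt{286443 + O{\left(q{\left(-24 \right)} \right)}} = \sqrt{286443 + 638 \cdot 8 \left(-24\right) \left(1 - 24\right)} = \sqrt{286443 + 638 \cdot 8 \left(-24\right) \left(-23\right)} = \sqrt{286443 + 638 \cdot 4416} = \sqrt{286443 + 2817408} = \sqrt{3103851}$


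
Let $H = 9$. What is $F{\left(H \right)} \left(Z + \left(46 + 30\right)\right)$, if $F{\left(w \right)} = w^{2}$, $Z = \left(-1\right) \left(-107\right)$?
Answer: $14823$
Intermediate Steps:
$Z = 107$
$F{\left(H \right)} \left(Z + \left(46 + 30\right)\right) = 9^{2} \left(107 + \left(46 + 30\right)\right) = 81 \left(107 + 76\right) = 81 \cdot 183 = 14823$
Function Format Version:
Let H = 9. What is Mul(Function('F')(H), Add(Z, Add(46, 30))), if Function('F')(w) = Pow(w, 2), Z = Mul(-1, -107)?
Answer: 14823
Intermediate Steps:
Z = 107
Mul(Function('F')(H), Add(Z, Add(46, 30))) = Mul(Pow(9, 2), Add(107, Add(46, 30))) = Mul(81, Add(107, 76)) = Mul(81, 183) = 14823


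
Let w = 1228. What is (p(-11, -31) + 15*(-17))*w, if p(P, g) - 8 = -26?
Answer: -335244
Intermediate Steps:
p(P, g) = -18 (p(P, g) = 8 - 26 = -18)
(p(-11, -31) + 15*(-17))*w = (-18 + 15*(-17))*1228 = (-18 - 255)*1228 = -273*1228 = -335244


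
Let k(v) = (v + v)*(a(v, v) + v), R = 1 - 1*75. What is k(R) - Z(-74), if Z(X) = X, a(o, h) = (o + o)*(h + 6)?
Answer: -1478446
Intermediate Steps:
a(o, h) = 2*o*(6 + h) (a(o, h) = (2*o)*(6 + h) = 2*o*(6 + h))
R = -74 (R = 1 - 75 = -74)
k(v) = 2*v*(v + 2*v*(6 + v)) (k(v) = (v + v)*(2*v*(6 + v) + v) = (2*v)*(v + 2*v*(6 + v)) = 2*v*(v + 2*v*(6 + v)))
k(R) - Z(-74) = (-74)²*(26 + 4*(-74)) - 1*(-74) = 5476*(26 - 296) + 74 = 5476*(-270) + 74 = -1478520 + 74 = -1478446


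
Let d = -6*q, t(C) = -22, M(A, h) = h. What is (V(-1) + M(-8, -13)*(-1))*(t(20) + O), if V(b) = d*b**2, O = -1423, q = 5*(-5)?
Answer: -235535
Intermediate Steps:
q = -25
d = 150 (d = -6*(-25) = 150)
V(b) = 150*b**2
(V(-1) + M(-8, -13)*(-1))*(t(20) + O) = (150*(-1)**2 - 13*(-1))*(-22 - 1423) = (150*1 + 13)*(-1445) = (150 + 13)*(-1445) = 163*(-1445) = -235535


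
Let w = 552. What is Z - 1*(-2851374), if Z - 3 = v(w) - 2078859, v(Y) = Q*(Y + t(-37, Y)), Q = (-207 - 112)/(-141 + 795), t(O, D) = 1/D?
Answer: 278787977249/361008 ≈ 7.7225e+5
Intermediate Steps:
Q = -319/654 ≈ -0.48777
v(Y) = -319*Y/654 - 319/(654*Y) (v(Y) = -319*(Y + 1/Y)/654 = -319*Y/654 - 319/(654*Y))
Z = -750580847743/361008 (Z = 3 + ((319/654)*(-1 - 1*552²)/552 - 2078859) = 3 + ((319/654)*(1/552)*(-1 - 1*304704) - 2078859) = 3 + ((319/654)*(1/552)*(-1 - 304704) - 2078859) = 3 + ((319/654)*(1/552)*(-304705) - 2078859) = 3 + (-97200895/361008 - 2078859) = 3 - 750581930767/361008 = -750580847743/361008 ≈ -2.0791e+6)
Z - 1*(-2851374) = -750580847743/361008 - 1*(-2851374) = -750580847743/361008 + 2851374 = 278787977249/361008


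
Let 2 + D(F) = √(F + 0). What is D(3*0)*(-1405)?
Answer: 2810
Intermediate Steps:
D(F) = -2 + √F (D(F) = -2 + √(F + 0) = -2 + √F)
D(3*0)*(-1405) = (-2 + √(3*0))*(-1405) = (-2 + √0)*(-1405) = (-2 + 0)*(-1405) = -2*(-1405) = 2810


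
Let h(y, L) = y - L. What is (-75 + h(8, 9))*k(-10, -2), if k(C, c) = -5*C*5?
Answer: -19000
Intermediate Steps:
k(C, c) = -25*C
(-75 + h(8, 9))*k(-10, -2) = (-75 + (8 - 1*9))*(-25*(-10)) = (-75 + (8 - 9))*250 = (-75 - 1)*250 = -76*250 = -19000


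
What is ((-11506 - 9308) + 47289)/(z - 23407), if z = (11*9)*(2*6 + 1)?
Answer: -5295/4424 ≈ -1.1969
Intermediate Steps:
z = 1287 (z = 99*(12 + 1) = 99*13 = 1287)
((-11506 - 9308) + 47289)/(z - 23407) = ((-11506 - 9308) + 47289)/(1287 - 23407) = (-20814 + 47289)/(-22120) = 26475*(-1/22120) = -5295/4424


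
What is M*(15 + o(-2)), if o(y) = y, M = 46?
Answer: 598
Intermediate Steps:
M*(15 + o(-2)) = 46*(15 - 2) = 46*13 = 598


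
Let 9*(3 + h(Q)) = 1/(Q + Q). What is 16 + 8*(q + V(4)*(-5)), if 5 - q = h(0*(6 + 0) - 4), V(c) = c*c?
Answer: -5039/9 ≈ -559.89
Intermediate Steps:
h(Q) = -3 + 1/(18*Q) (h(Q) = -3 + 1/(9*(Q + Q)) = -3 + 1/(9*((2*Q))) = -3 + (1/(2*Q))/9 = -3 + 1/(18*Q))
V(c) = c**2
q = 577/72 (q = 5 - (-3 + 1/(18*(0*(6 + 0) - 4))) = 5 - (-3 + 1/(18*(0*6 - 4))) = 5 - (-3 + 1/(18*(0 - 4))) = 5 - (-3 + (1/18)/(-4)) = 5 - (-3 + (1/18)*(-1/4)) = 5 - (-3 - 1/72) = 5 - 1*(-217/72) = 5 + 217/72 = 577/72 ≈ 8.0139)
16 + 8*(q + V(4)*(-5)) = 16 + 8*(577/72 + 4**2*(-5)) = 16 + 8*(577/72 + 16*(-5)) = 16 + 8*(577/72 - 80) = 16 + 8*(-5183/72) = 16 - 5183/9 = -5039/9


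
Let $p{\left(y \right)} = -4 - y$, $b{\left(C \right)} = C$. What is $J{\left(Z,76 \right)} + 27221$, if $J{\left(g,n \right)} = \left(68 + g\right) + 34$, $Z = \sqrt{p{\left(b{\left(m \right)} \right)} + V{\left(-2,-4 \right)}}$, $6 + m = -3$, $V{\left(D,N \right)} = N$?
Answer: $27324$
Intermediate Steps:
$m = -9$ ($m = -6 - 3 = -9$)
$Z = 1$ ($Z = \sqrt{\left(-4 - -9\right) - 4} = \sqrt{\left(-4 + 9\right) - 4} = \sqrt{5 - 4} = \sqrt{1} = 1$)
$J{\left(g,n \right)} = 102 + g$
$J{\left(Z,76 \right)} + 27221 = \left(102 + 1\right) + 27221 = 103 + 27221 = 27324$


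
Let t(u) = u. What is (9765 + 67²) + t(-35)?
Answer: 14219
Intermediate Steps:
(9765 + 67²) + t(-35) = (9765 + 67²) - 35 = (9765 + 4489) - 35 = 14254 - 35 = 14219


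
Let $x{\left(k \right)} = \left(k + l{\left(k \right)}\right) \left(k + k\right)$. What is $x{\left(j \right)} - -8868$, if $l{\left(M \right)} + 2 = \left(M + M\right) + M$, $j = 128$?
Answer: $139428$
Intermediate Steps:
$l{\left(M \right)} = -2 + 3 M$ ($l{\left(M \right)} = -2 + \left(\left(M + M\right) + M\right) = -2 + \left(2 M + M\right) = -2 + 3 M$)
$x{\left(k \right)} = 2 k \left(-2 + 4 k\right)$ ($x{\left(k \right)} = \left(k + \left(-2 + 3 k\right)\right) \left(k + k\right) = \left(-2 + 4 k\right) 2 k = 2 k \left(-2 + 4 k\right)$)
$x{\left(j \right)} - -8868 = 4 \cdot 128 \left(-1 + 2 \cdot 128\right) - -8868 = 4 \cdot 128 \left(-1 + 256\right) + 8868 = 4 \cdot 128 \cdot 255 + 8868 = 130560 + 8868 = 139428$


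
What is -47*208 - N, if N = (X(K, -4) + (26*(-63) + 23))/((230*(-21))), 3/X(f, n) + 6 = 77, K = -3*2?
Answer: -1676299171/171465 ≈ -9776.3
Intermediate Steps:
K = -6
X(f, n) = 3/71 (X(f, n) = 3/(-6 + 77) = 3/71)
N = 57331/171465 (N = (3/71 + (26*(-63) + 23))/((230*(-21))) = (3/71 + (-1638 + 23))/(-4830) = (3/71 - 1615)*(-1/4830) = -114662/71*(-1/4830) = 57331/171465 ≈ 0.33436)
-47*208 - N = -47*208 - 1*57331/171465 = -9776 - 57331/171465 = -1676299171/171465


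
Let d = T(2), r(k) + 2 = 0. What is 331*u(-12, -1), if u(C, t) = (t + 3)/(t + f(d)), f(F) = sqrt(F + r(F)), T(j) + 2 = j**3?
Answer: 662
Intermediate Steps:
r(k) = -2 (r(k) = -2 + 0 = -2)
T(j) = -2 + j**3
d = 6 (d = -2 + 2**3 = -2 + 8 = 6)
f(F) = sqrt(-2 + F) (f(F) = sqrt(F - 2) = sqrt(-2 + F))
u(C, t) = (3 + t)/(2 + t) (u(C, t) = (t + 3)/(t + sqrt(-2 + 6)) = (3 + t)/(t + sqrt(4)) = (3 + t)/(t + 2) = (3 + t)/(2 + t))
331*u(-12, -1) = 331*((3 - 1)/(2 - 1)) = 331*(2/1) = 331*(1*2) = 331*2 = 662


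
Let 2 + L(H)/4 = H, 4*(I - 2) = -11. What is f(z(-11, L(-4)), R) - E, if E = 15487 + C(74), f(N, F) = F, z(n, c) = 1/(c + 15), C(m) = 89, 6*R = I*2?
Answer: -62305/4 ≈ -15576.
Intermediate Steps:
I = -¾ (I = 2 + (¼)*(-11) = 2 - 11/4 = -¾ ≈ -0.75000)
L(H) = -8 + 4*H
R = -¼ (R = (-¾*2)/6 = (⅙)*(-3/2) = -¼ ≈ -0.25000)
z(n, c) = 1/(15 + c)
E = 15576 (E = 15487 + 89 = 15576)
f(z(-11, L(-4)), R) - E = -¼ - 1*15576 = -¼ - 15576 = -62305/4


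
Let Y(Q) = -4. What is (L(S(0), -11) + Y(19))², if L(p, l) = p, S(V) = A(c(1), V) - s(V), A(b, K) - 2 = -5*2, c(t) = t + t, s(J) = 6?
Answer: 324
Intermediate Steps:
c(t) = 2*t
A(b, K) = -8 (A(b, K) = 2 - 5*2 = 2 - 10 = -8)
S(V) = -14 (S(V) = -8 - 1*6 = -8 - 6 = -14)
(L(S(0), -11) + Y(19))² = (-14 - 4)² = (-18)² = 324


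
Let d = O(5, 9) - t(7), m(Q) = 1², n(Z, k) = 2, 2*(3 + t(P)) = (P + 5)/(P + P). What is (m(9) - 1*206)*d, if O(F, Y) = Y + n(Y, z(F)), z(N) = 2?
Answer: -19475/7 ≈ -2782.1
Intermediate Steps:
t(P) = -3 + (5 + P)/(4*P) (t(P) = -3 + ((P + 5)/(P + P))/2 = -3 + ((5 + P)/((2*P)))/2 = -3 + ((5 + P)*(1/(2*P)))/2 = -3 + ((5 + P)/(2*P))/2 = -3 + (5 + P)/(4*P))
O(F, Y) = 2 + Y (O(F, Y) = Y + 2 = 2 + Y)
m(Q) = 1
d = 95/7 (d = (2 + 9) - (5 - 11*7)/(4*7) = 11 - (5 - 77)/(4*7) = 11 - (-72)/(4*7) = 11 - 1*(-18/7) = 11 + 18/7 = 95/7 ≈ 13.571)
(m(9) - 1*206)*d = (1 - 1*206)*(95/7) = (1 - 206)*(95/7) = -205*95/7 = -19475/7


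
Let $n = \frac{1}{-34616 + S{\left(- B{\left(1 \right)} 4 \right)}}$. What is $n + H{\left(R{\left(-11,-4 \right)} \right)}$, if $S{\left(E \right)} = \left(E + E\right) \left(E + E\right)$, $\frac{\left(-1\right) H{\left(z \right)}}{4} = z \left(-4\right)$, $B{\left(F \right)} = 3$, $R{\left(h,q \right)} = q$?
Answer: $- \frac{2178561}{34040} \approx -64.0$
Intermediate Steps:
$H{\left(z \right)} = 16 z$ ($H{\left(z \right)} = - 4 z \left(-4\right) = - 4 \left(- 4 z\right) = 16 z$)
$S{\left(E \right)} = 4 E^{2}$ ($S{\left(E \right)} = 2 E 2 E = 4 E^{2}$)
$n = - \frac{1}{34040}$ ($n = \frac{1}{-34616 + 4 \left(\left(-1\right) 3 \cdot 4\right)^{2}} = \frac{1}{-34616 + 4 \left(\left(-3\right) 4\right)^{2}} = \frac{1}{-34616 + 4 \left(-12\right)^{2}} = \frac{1}{-34616 + 4 \cdot 144} = \frac{1}{-34616 + 576} = \frac{1}{-34040} = - \frac{1}{34040} \approx -2.9377 \cdot 10^{-5}$)
$n + H{\left(R{\left(-11,-4 \right)} \right)} = - \frac{1}{34040} + 16 \left(-4\right) = - \frac{1}{34040} - 64 = - \frac{2178561}{34040}$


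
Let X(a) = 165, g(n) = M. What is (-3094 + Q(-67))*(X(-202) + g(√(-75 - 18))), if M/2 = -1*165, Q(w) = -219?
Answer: 546645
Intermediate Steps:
M = -330 (M = 2*(-1*165) = 2*(-165) = -330)
g(n) = -330
(-3094 + Q(-67))*(X(-202) + g(√(-75 - 18))) = (-3094 - 219)*(165 - 330) = -3313*(-165) = 546645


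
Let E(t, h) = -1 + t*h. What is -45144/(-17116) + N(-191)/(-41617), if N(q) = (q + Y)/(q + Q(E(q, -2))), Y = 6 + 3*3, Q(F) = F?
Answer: 4056443222/1537956235 ≈ 2.6376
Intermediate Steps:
E(t, h) = -1 + h*t
Y = 15 (Y = 6 + 9 = 15)
N(q) = (15 + q)/(-1 - q) (N(q) = (q + 15)/(q + (-1 - 2*q)) = (15 + q)/(-1 - q))
-45144/(-17116) + N(-191)/(-41617) = -45144/(-17116) + ((15 - 191)/(-1 - 1*(-191)))/(-41617) = -45144*(-1/17116) + (-176/(-1 + 191))*(-1/41617) = 1026/389 + (-176/190)*(-1/41617) = 1026/389 + ((1/190)*(-176))*(-1/41617) = 1026/389 - 88/95*(-1/41617) = 1026/389 + 88/3953615 = 4056443222/1537956235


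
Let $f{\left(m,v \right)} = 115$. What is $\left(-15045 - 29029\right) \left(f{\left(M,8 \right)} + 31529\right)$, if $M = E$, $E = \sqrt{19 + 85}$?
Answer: $-1394677656$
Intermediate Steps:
$E = 2 \sqrt{26}$ ($E = \sqrt{104} = 2 \sqrt{26} \approx 10.198$)
$M = 2 \sqrt{26} \approx 10.198$
$\left(-15045 - 29029\right) \left(f{\left(M,8 \right)} + 31529\right) = \left(-15045 - 29029\right) \left(115 + 31529\right) = \left(-44074\right) 31644 = -1394677656$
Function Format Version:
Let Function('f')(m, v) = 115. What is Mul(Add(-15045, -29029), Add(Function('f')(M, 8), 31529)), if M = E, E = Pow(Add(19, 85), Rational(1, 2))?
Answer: -1394677656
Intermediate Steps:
E = Mul(2, Pow(26, Rational(1, 2))) (E = Pow(104, Rational(1, 2)) = Mul(2, Pow(26, Rational(1, 2))) ≈ 10.198)
M = Mul(2, Pow(26, Rational(1, 2))) ≈ 10.198
Mul(Add(-15045, -29029), Add(Function('f')(M, 8), 31529)) = Mul(Add(-15045, -29029), Add(115, 31529)) = Mul(-44074, 31644) = -1394677656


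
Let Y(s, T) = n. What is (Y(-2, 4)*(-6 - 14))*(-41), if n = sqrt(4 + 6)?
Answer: 820*sqrt(10) ≈ 2593.1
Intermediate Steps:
n = sqrt(10) ≈ 3.1623
Y(s, T) = sqrt(10)
(Y(-2, 4)*(-6 - 14))*(-41) = (sqrt(10)*(-6 - 14))*(-41) = (sqrt(10)*(-20))*(-41) = -20*sqrt(10)*(-41) = 820*sqrt(10)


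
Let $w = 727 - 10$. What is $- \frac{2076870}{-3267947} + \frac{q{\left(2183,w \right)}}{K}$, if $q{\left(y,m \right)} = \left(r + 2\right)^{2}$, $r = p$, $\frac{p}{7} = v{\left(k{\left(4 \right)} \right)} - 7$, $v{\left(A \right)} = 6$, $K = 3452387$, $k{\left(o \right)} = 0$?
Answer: $\frac{7170240687365}{11282217739489} \approx 0.63553$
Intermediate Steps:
$w = 717$ ($w = 727 - 10 = 717$)
$p = -7$ ($p = 7 \left(6 - 7\right) = 7 \left(-1\right) = -7$)
$r = -7$
$q{\left(y,m \right)} = 25$ ($q{\left(y,m \right)} = \left(-7 + 2\right)^{2} = \left(-5\right)^{2} = 25$)
$- \frac{2076870}{-3267947} + \frac{q{\left(2183,w \right)}}{K} = - \frac{2076870}{-3267947} + \frac{25}{3452387} = \left(-2076870\right) \left(- \frac{1}{3267947}\right) + 25 \cdot \frac{1}{3452387} = \frac{2076870}{3267947} + \frac{25}{3452387} = \frac{7170240687365}{11282217739489}$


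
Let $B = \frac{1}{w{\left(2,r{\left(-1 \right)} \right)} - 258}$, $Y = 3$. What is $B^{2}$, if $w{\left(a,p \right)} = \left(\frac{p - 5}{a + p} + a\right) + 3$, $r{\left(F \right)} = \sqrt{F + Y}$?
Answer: $\frac{5478}{367067281} + \frac{148 \sqrt{2}}{367067281} \approx 1.5494 \cdot 10^{-5}$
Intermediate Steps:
$r{\left(F \right)} = \sqrt{3 + F}$ ($r{\left(F \right)} = \sqrt{F + 3} = \sqrt{3 + F}$)
$w{\left(a,p \right)} = 3 + a + \frac{-5 + p}{a + p}$ ($w{\left(a,p \right)} = \left(\frac{-5 + p}{a + p} + a\right) + 3 = \left(a + \frac{-5 + p}{a + p}\right) + 3 = 3 + a + \frac{-5 + p}{a + p}$)
$B = \frac{1}{-258 + \frac{5 + 6 \sqrt{2}}{2 + \sqrt{2}}}$ ($B = \frac{1}{\frac{-5 + 2^{2} + 3 \cdot 2 + 4 \sqrt{3 - 1} + 2 \sqrt{3 - 1}}{2 + \sqrt{3 - 1}} - 258} = \frac{1}{\frac{-5 + 4 + 6 + 4 \sqrt{2} + 2 \sqrt{2}}{2 + \sqrt{2}} - 258} = \frac{1}{\frac{5 + 6 \sqrt{2}}{2 + \sqrt{2}} - 258} = \frac{1}{-258 + \frac{5 + 6 \sqrt{2}}{2 + \sqrt{2}}} \approx -0.0039362$)
$B^{2} = \left(- \frac{74}{19159} - \frac{\sqrt{2}}{19159}\right)^{2}$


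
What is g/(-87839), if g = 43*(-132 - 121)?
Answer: 10879/87839 ≈ 0.12385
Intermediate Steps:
g = -10879 (g = 43*(-253) = -10879)
g/(-87839) = -10879/(-87839) = -10879*(-1/87839) = 10879/87839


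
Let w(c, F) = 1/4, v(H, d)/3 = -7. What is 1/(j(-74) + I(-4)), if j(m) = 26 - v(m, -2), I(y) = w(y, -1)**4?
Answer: 256/12033 ≈ 0.021275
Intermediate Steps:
v(H, d) = -21 (v(H, d) = 3*(-7) = -21)
w(c, F) = 1/4 (w(c, F) = 1*(1/4) = 1/4)
I(y) = 1/256 (I(y) = (1/4)**4 = 1/256)
j(m) = 47 (j(m) = 26 - 1*(-21) = 26 + 21 = 47)
1/(j(-74) + I(-4)) = 1/(47 + 1/256) = 1/(12033/256) = 256/12033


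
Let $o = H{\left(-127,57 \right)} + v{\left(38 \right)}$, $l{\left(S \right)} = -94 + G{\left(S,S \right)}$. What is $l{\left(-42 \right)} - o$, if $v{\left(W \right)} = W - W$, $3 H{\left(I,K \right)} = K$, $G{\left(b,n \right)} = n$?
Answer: $-155$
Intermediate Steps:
$H{\left(I,K \right)} = \frac{K}{3}$
$l{\left(S \right)} = -94 + S$
$v{\left(W \right)} = 0$
$o = 19$ ($o = \frac{1}{3} \cdot 57 + 0 = 19 + 0 = 19$)
$l{\left(-42 \right)} - o = \left(-94 - 42\right) - 19 = -136 - 19 = -155$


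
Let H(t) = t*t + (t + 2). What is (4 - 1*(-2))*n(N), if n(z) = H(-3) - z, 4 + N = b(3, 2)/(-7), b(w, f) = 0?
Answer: 72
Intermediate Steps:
H(t) = 2 + t + t² (H(t) = t² + (2 + t) = 2 + t + t²)
N = -4 (N = -4 + 0/(-7) = -4 + 0*(-⅐) = -4 + 0 = -4)
n(z) = 8 - z (n(z) = (2 - 3 + (-3)²) - z = (2 - 3 + 9) - z = 8 - z)
(4 - 1*(-2))*n(N) = (4 - 1*(-2))*(8 - 1*(-4)) = (4 + 2)*(8 + 4) = 6*12 = 72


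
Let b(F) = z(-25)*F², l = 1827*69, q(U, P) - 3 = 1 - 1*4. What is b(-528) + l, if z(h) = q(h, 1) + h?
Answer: -6843537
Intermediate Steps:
q(U, P) = 0 (q(U, P) = 3 + (1 - 1*4) = 3 + (1 - 4) = 3 - 3 = 0)
l = 126063
z(h) = h (z(h) = 0 + h = h)
b(F) = -25*F²
b(-528) + l = -25*(-528)² + 126063 = -25*278784 + 126063 = -6969600 + 126063 = -6843537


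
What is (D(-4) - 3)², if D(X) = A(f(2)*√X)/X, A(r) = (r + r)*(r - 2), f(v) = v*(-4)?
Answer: 15369 - 4000*I ≈ 15369.0 - 4000.0*I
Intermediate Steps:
f(v) = -4*v
A(r) = 2*r*(-2 + r) (A(r) = (2*r)*(-2 + r) = 2*r*(-2 + r))
D(X) = -16*(-2 - 8*√X)/√X (D(X) = (2*((-4*2)*√X)*(-2 + (-4*2)*√X))/X = (2*(-8*√X)*(-2 - 8*√X))/X = (-16*√X*(-2 - 8*√X))/X = -16*(-2 - 8*√X)/√X)
(D(-4) - 3)² = ((128 + 32/√(-4)) - 3)² = ((128 + 32*(-I/2)) - 3)² = ((128 - 16*I) - 3)² = (125 - 16*I)²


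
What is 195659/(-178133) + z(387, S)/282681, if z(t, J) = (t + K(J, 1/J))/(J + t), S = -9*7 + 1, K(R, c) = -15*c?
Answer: -371491240350551/338216504548650 ≈ -1.0984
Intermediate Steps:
S = -62 (S = -63 + 1 = -62)
z(t, J) = (t - 15/J)/(J + t)
195659/(-178133) + z(387, S)/282681 = 195659/(-178133) + ((-15 - 62*387)/((-62)*(-62 + 387)))/282681 = 195659*(-1/178133) - 1/62*(-15 - 23994)/325*(1/282681) = -195659/178133 - 1/62*1/325*(-24009)*(1/282681) = -195659/178133 + (24009/20150)*(1/282681) = -195659/178133 + 8003/1898674050 = -371491240350551/338216504548650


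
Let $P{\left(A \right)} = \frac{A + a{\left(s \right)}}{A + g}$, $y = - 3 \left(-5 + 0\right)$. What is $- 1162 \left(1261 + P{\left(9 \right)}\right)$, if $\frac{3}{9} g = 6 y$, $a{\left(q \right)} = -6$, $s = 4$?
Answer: $- \frac{136272388}{93} \approx -1.4653 \cdot 10^{6}$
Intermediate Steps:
$y = 15$ ($y = \left(-3\right) \left(-5\right) = 15$)
$g = 270$ ($g = 3 \cdot 6 \cdot 15 = 3 \cdot 90 = 270$)
$P{\left(A \right)} = \frac{-6 + A}{270 + A}$ ($P{\left(A \right)} = \frac{A - 6}{A + 270} = \frac{-6 + A}{270 + A}$)
$- 1162 \left(1261 + P{\left(9 \right)}\right) = - 1162 \left(1261 + \frac{-6 + 9}{270 + 9}\right) = - 1162 \left(1261 + \frac{1}{279} \cdot 3\right) = - 1162 \left(1261 + \frac{1}{93}\right) = \left(-1162\right) \frac{117274}{93} = - \frac{136272388}{93}$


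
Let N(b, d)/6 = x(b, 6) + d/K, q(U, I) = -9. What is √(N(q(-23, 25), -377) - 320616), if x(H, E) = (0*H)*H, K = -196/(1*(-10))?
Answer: I*√15715839/7 ≈ 566.33*I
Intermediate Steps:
K = 98/5 (K = -196/(-10) = -196*(-⅒) = 98/5 ≈ 19.600)
x(H, E) = 0 (x(H, E) = 0*H = 0)
N(b, d) = 15*d/49 (N(b, d) = 6*(0 + d/(98/5)) = 6*(0 + d*(5/98)) = 6*(0 + 5*d/98) = 6*(5*d/98) = 15*d/49)
√(N(q(-23, 25), -377) - 320616) = √((15/49)*(-377) - 320616) = √(-5655/49 - 320616) = √(-15715839/49) = I*√15715839/7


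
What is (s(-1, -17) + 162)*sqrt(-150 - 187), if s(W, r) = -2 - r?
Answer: 177*I*sqrt(337) ≈ 3249.3*I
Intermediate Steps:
(s(-1, -17) + 162)*sqrt(-150 - 187) = ((-2 - 1*(-17)) + 162)*sqrt(-150 - 187) = ((-2 + 17) + 162)*sqrt(-337) = (15 + 162)*(I*sqrt(337)) = 177*(I*sqrt(337)) = 177*I*sqrt(337)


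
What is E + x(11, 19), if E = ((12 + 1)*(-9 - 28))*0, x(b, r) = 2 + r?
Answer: 21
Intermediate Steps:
E = 0 (E = (13*(-37))*0 = -481*0 = 0)
E + x(11, 19) = 0 + (2 + 19) = 0 + 21 = 21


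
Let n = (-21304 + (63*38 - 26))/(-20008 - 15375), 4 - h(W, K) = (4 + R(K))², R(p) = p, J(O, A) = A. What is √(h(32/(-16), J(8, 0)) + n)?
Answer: 2*I*√3588366945/35383 ≈ 3.386*I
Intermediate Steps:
h(W, K) = 4 - (4 + K)²
n = 18936/35383 (n = (-21304 + (2394 - 26))/(-35383) = (-21304 + 2368)*(-1/35383) = -18936*(-1/35383) = 18936/35383 ≈ 0.53517)
√(h(32/(-16), J(8, 0)) + n) = √((4 - (4 + 0)²) + 18936/35383) = √((4 - 1*4²) + 18936/35383) = √((4 - 1*16) + 18936/35383) = √((4 - 16) + 18936/35383) = √(-12 + 18936/35383) = √(-405660/35383) = 2*I*√3588366945/35383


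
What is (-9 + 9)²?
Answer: 0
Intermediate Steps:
(-9 + 9)² = 0² = 0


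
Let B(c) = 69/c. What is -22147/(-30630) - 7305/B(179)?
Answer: -13350035569/704490 ≈ -18950.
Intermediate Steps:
-22147/(-30630) - 7305/B(179) = -22147/(-30630) - 7305/(69/179) = -22147*(-1/30630) - 7305/(69*(1/179)) = 22147/30630 - 7305/69/179 = 22147/30630 - 7305*179/69 = 22147/30630 - 435865/23 = -13350035569/704490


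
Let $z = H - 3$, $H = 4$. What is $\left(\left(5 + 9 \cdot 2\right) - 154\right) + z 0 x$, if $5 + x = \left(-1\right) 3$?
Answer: $-131$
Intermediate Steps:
$x = -8$ ($x = -5 - 3 = -8$)
$z = 1$ ($z = 4 - 3 = 1$)
$\left(\left(5 + 9 \cdot 2\right) - 154\right) + z 0 x = \left(\left(5 + 9 \cdot 2\right) - 154\right) + 1 \cdot 0 \left(-8\right) = \left(\left(5 + 18\right) - 154\right) + 0 \left(-8\right) = \left(23 - 154\right) + 0 = -131 + 0 = -131$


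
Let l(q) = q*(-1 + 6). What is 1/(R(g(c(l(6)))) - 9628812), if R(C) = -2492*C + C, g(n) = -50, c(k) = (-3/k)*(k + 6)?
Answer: -1/9504262 ≈ -1.0522e-7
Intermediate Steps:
l(q) = 5*q (l(q) = q*5 = 5*q)
c(k) = -3*(6 + k)/k (c(k) = (-3/k)*(6 + k) = -3*(6 + k)/k)
R(C) = -2491*C
1/(R(g(c(l(6)))) - 9628812) = 1/(-2491*(-50) - 9628812) = 1/(124550 - 9628812) = 1/(-9504262) = -1/9504262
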